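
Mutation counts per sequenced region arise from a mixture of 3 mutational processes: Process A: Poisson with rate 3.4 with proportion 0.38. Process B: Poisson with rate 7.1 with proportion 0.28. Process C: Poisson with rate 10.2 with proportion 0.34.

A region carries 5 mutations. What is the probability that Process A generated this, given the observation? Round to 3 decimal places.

0.509

Posterior ∝ prior × likelihood, so P(k | x) ∝ P(Z=k) f_k(x); normalise over all components.
Poisson probabilities:
  f_A = e^(−3.4)·3.4^5/5! = 0.126361
  f_B = e^(−7.1)·7.1^5/5! = 0.124057
  f_C = e^(−10.2)·10.2^5/5! = 0.0341992
Unnormalised posteriors:
  P(Z=A)·f_A = 0.38 × 0.126361 = 0.0480171
  P(Z=B)·f_B = 0.28 × 0.124057 = 0.0347358
  P(Z=C)·f_C = 0.34 × 0.0341992 = 0.0116277
Marginal: 0.0480171 + 0.0347358 + 0.0116277 = 0.0943806
So the posterior for Process A is 0.0480171 / 0.0943806 ≈ 0.509.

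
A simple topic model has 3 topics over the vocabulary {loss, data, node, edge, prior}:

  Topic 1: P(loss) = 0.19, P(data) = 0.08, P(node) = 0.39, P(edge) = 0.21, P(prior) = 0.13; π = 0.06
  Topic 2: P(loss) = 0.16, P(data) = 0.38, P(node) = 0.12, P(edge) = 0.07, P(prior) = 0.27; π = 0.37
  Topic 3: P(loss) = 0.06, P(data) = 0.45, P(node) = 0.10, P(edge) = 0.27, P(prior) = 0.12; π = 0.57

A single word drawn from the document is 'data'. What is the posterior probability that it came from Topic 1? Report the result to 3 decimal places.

0.012

The responsibility of component k is π_k f_k(x) divided by Σ_j π_j f_j(x).
Component likelihoods at x = 'data':
  p_1 = P(data | comp) = 0.08
  p_2 = P(data | comp) = 0.38
  p_3 = P(data | comp) = 0.45
Prior × likelihood for each component:
  π_1·p_1 = 0.06 × 0.08 = 0.0048
  π_2·p_2 = 0.37 × 0.38 = 0.1406
  π_3·p_3 = 0.57 × 0.45 = 0.2565
Denominator: 0.0048 + 0.1406 + 0.2565 = 0.4019
P(Topic 1 | the observation) ≈ 0.012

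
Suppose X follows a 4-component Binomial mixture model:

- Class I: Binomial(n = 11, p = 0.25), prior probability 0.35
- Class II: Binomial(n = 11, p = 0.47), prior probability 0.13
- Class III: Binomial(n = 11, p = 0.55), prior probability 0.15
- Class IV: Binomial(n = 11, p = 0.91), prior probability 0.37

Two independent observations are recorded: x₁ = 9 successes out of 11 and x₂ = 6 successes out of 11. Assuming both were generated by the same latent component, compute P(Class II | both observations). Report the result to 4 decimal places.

0.1955

Apply Bayes' rule: the posterior for each component is proportional to its prior times its likelihood at x.
Since both observations come from the same component, the likelihood for component k is f_k(x₁)·f_k(x₂).
  L_I = [0.000118017] × [0.0267663] = 3.15888e-06
  L_II = [0.01729] × [0.208261] = 0.00360084
  L_III = [0.0512923] × [0.235983] = 0.0121041
  L_IV = [0.190643] × [0.00154918] = 0.000295341
Multiply by the mixture weights:
  π_I·L_I = 0.35 × 3.15888e-06 = 1.10561e-06
  π_II·L_II = 0.13 × 0.00360084 = 0.000468109
  π_III·L_III = 0.15 × 0.0121041 = 0.00181562
  π_IV·L_IV = 0.37 × 0.000295341 = 0.000109276
Sum: 1.10561e-06 + 0.000468109 + 0.00181562 + 0.000109276 = 0.00239411
So the posterior for Class II is 0.000468109 / 0.00239411 ≈ 0.1955.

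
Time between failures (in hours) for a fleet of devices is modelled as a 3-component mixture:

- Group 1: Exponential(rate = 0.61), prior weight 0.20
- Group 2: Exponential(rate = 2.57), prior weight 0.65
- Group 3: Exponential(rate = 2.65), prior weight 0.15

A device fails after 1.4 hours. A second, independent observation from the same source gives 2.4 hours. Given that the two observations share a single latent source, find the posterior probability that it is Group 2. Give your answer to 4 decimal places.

0.0323

Apply Bayes' rule: the posterior for each component is proportional to its prior times its likelihood at x.
Since both observations come from the same component, the likelihood for component k is f_k(x₁)·f_k(x₂).
  p_1 = [0.259682] × [0.141099] = 0.0366408
  p_2 = [0.0703626] × [0.00538524] = 0.000378919
  p_3 = [0.0648654] × [0.00458282] = 0.000297267
Unnormalised posteriors:
  w_1·p_1 = 0.20 × 0.0366408 = 0.00732816
  w_2·p_2 = 0.65 × 0.000378919 = 0.000246297
  w_3·p_3 = 0.15 × 0.000297267 = 4.459e-05
Marginal: 0.00732816 + 0.000246297 + 4.459e-05 = 0.00761905
So the posterior for Group 2 is 0.000246297 / 0.00761905 ≈ 0.0323.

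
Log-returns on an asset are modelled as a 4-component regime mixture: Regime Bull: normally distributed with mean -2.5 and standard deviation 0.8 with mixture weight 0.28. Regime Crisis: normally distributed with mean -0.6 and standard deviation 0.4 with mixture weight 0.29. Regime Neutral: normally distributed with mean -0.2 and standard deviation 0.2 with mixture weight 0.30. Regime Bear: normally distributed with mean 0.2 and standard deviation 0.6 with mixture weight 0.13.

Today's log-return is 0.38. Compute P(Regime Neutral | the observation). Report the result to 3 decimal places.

0.084

By Bayes' theorem, P(k | x) = π_k f_k(x) / Σ_j π_j f_j(x).
Evaluate each component's likelihood at the observed value:
  f_Bull = (1/(0.8·√(2π)))·exp(−(0.38−-2.5)²/(2·0.8²)) = 0.498678·exp(-6.48000) = 0.000764877
  f_Crisis = (1/(0.4·√(2π)))·exp(−(0.38−-0.6)²/(2·0.4²)) = 0.997356·exp(-3.00125) = 0.0495934
  f_Neutral = (1/(0.2·√(2π)))·exp(−(0.38−-0.2)²/(2·0.2²)) = 1.994711·exp(-4.20500) = 0.0297627
  f_Bear = (1/(0.6·√(2π)))·exp(−(0.38−0.2)²/(2·0.6²)) = 0.664904·exp(-0.04500) = 0.635646
Prior × likelihood for each component:
  π_Bull·f_Bull = 0.28 × 0.000764877 = 0.000214166
  π_Crisis·f_Crisis = 0.29 × 0.0495934 = 0.0143821
  π_Neutral·f_Neutral = 0.30 × 0.0297627 = 0.0089288
  π_Bear·f_Bear = 0.13 × 0.635646 = 0.082634
Marginal: 0.000214166 + 0.0143821 + 0.0089288 + 0.082634 = 0.106159
So the posterior for Regime Neutral is 0.0089288 / 0.106159 ≈ 0.084.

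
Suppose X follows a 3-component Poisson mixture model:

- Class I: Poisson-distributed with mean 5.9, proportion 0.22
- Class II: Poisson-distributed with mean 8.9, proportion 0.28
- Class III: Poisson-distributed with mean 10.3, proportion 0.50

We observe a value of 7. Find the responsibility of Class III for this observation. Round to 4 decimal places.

By Bayes' theorem, P(k | x) = w_k f_k(x) / Σ_j w_j f_j(x).
Component likelihoods at x = 7:
  p_I = e^(−5.9)·5.9^7/7! = 0.135268
  p_II = e^(−8.9)·8.9^7/7! = 0.119696
  p_III = e^(−10.3)·10.3^7/7! = 0.0820724
Unnormalised posteriors:
  w_I·p_I = 0.22 × 0.135268 = 0.029759
  w_II·p_II = 0.28 × 0.119696 = 0.0335148
  w_III·p_III = 0.50 × 0.0820724 = 0.0410362
Denominator: 0.029759 + 0.0335148 + 0.0410362 = 0.10431
Responsibility of Class III: 0.0410362 / 0.10431 ≈ 0.3934

0.3934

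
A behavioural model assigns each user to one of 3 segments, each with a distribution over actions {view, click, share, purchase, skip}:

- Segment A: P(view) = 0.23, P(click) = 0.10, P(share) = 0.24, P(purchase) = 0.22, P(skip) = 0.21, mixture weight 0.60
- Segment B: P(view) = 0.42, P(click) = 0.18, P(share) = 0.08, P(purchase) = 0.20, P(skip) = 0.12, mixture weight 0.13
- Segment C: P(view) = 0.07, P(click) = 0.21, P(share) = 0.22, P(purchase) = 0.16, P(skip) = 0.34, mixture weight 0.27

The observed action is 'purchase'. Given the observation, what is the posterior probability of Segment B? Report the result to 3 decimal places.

Posterior ∝ prior × likelihood, so P(k | x) ∝ P(Z=k) f_k(x); normalise over all components.
Component likelihoods at x = 'purchase':
  f_A = P(purchase | comp) = 0.22
  f_B = P(purchase | comp) = 0.20
  f_C = P(purchase | comp) = 0.16
Multiply by the mixture weights:
  P(Z=A)·f_A = 0.60 × 0.22 = 0.132
  P(Z=B)·f_B = 0.13 × 0.2 = 0.026
  P(Z=C)·f_C = 0.27 × 0.16 = 0.0432
Normaliser: 0.132 + 0.026 + 0.0432 = 0.2012
Responsibility of Segment B: 0.026 / 0.2012 ≈ 0.129

0.129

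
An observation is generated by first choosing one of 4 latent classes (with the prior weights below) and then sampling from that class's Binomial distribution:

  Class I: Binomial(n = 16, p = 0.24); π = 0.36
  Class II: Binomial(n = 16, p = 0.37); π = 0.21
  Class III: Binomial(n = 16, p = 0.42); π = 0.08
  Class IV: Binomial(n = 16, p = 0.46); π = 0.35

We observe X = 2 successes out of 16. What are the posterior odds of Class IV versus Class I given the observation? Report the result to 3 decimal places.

Posterior odds = (P(Z=i) f_i(x)) / (P(Z=j) f_j(x)); the normalising sum cancels.
Component likelihoods at x = 2 successes out of 16:
  p_I = 0.14825
  p_II = 0.025489
  p_III = 0.0103198
  p_IV = 0.00455208
Odds = (0.35/0.36) × (0.00455208/0.14825) = 0.972222 × 0.0307055 ≈ 0.030

0.030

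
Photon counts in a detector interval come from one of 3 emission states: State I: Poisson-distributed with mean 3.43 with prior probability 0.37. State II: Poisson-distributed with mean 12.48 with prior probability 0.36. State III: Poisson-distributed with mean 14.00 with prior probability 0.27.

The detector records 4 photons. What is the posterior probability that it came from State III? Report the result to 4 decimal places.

Apply Bayes' rule: the posterior for each component is proportional to its prior times its likelihood at x.
Component likelihoods at x = 4 photons:
  L_I = e^(−3.43)·3.43^4/4! = 0.186782
  L_II = e^(−12.48)·12.48^4/4! = 0.00384284
  L_III = e^(−14.00)·14.00^4/4! = 0.001331
Multiply by the mixture weights:
  π_I·L_I = 0.37 × 0.186782 = 0.0691094
  π_II·L_II = 0.36 × 0.00384284 = 0.00138342
  π_III·L_III = 0.27 × 0.001331 = 0.00035937
Normaliser: 0.0691094 + 0.00138342 + 0.00035937 = 0.0708522
Responsibility of State III: 0.00035937 / 0.0708522 ≈ 0.0051

0.0051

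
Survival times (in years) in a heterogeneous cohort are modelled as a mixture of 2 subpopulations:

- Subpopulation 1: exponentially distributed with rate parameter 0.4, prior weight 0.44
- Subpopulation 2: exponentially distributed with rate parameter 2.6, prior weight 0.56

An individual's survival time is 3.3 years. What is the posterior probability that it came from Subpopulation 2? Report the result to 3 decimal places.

By Bayes' theorem, P(k | x) = π_k f_k(x) / Σ_j π_j f_j(x).
Component likelihoods at x = 3.3 years:
  L_1 = 0.4·e^(−0.4·3.3) = 0.4·e^(−1.3200) = 0.106854
  L_2 = 2.6·e^(−2.6·3.3) = 2.6·e^(−8.5800) = 0.000488345
Weight by the priors:
  π_1·L_1 = 0.44 × 0.106854 = 0.0470158
  π_2·L_2 = 0.56 × 0.000488345 = 0.000273473
Denominator: 0.0470158 + 0.000273473 = 0.0472893
Responsibility of Subpopulation 2: 0.000273473 / 0.0472893 ≈ 0.006

0.006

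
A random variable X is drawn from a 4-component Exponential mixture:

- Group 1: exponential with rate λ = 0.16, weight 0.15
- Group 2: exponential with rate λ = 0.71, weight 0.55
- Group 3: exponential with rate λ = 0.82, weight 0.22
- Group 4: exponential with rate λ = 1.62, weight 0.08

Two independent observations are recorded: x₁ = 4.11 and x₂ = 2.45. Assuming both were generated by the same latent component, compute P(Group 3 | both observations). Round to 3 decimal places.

0.146

Apply Bayes' rule: the posterior for each component is proportional to its prior times its likelihood at x.
Since both observations come from the same component, the likelihood for component k is f_k(x₁)·f_k(x₂).
  p_1 = [0.16·e^(−0.16·4.11) = 0.16·e^(−0.6576) = 0.0828949] × [0.108113] = 0.00896199
  p_2 = [0.71·e^(−0.71·4.11) = 0.71·e^(−2.9181) = 0.0383657] × [0.124682] = 0.00478351
  p_3 = [0.82·e^(−0.82·4.11) = 0.82·e^(−3.3702) = 0.0281939] × [0.109981] = 0.00310078
  p_4 = [1.62·e^(−1.62·4.11) = 1.62·e^(−6.6582) = 0.0020792] × [0.0306056] = 6.3635e-05
Multiply by the mixture weights:
  w_1·p_1 = 0.15 × 0.00896199 = 0.0013443
  w_2·p_2 = 0.55 × 0.00478351 = 0.00263093
  w_3·p_3 = 0.22 × 0.00310078 = 0.000682171
  w_4·p_4 = 0.08 × 6.3635e-05 = 5.0908e-06
Marginal: 0.0013443 + 0.00263093 + 0.000682171 + 5.0908e-06 = 0.00466249
So the posterior for Group 3 is 0.000682171 / 0.00466249 ≈ 0.146.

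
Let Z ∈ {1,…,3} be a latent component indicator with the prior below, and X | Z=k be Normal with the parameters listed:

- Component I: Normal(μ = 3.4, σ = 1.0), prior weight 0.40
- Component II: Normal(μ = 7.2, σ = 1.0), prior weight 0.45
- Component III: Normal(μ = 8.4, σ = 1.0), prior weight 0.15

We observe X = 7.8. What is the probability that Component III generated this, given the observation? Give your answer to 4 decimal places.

Posterior ∝ prior × likelihood, so P(k | x) ∝ π_k f_k(x); normalise over all components.
Component likelihoods at x = 7.8:
  f_I = (1/(1.0·√(2π)))·exp(−(7.8−3.4)²/(2·1.0²)) = 0.398942·exp(-9.68000) = 2.49425e-05
  f_II = (1/(1.0·√(2π)))·exp(−(7.8−7.2)²/(2·1.0²)) = 0.398942·exp(-0.18000) = 0.333225
  f_III = (1/(1.0·√(2π)))·exp(−(7.8−8.4)²/(2·1.0²)) = 0.398942·exp(-0.18000) = 0.333225
Multiply by the mixture weights:
  π_I·f_I = 0.40 × 2.49425e-05 = 9.97699e-06
  π_II·f_II = 0.45 × 0.333225 = 0.149951
  π_III·f_III = 0.15 × 0.333225 = 0.0499837
Denominator: 9.97699e-06 + 0.149951 + 0.0499837 = 0.199945
P(Component III | the observation) = 0.0499837 / 0.199945 ≈ 0.2500

0.2500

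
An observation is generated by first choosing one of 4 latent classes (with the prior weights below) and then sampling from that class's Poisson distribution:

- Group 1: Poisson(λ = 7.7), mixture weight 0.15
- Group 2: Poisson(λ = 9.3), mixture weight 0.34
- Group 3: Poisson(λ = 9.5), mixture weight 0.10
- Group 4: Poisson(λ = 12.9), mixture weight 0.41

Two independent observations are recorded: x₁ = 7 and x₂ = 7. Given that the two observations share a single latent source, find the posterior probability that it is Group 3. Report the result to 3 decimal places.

P(component k | x) = π_k·f_k(x) / marginal(x), where marginal(x) = Σ_j π_j·f_j(x).
Since both observations come from the same component, the likelihood for component k is f_k(x₁)·f_k(x₂).
  p_1 = [0.144191] × [0.144191] = 0.0207909
  p_2 = [0.109147] × [0.109147] = 0.011913
  p_3 = [0.103714] × [0.103714] = 0.0107566
  p_4 = [0.0294645] × [0.0294645] = 0.000868155
Unnormalised posteriors:
  π_1·p_1 = 0.15 × 0.0207909 = 0.00311864
  π_2·p_2 = 0.34 × 0.011913 = 0.00405044
  π_3·p_3 = 0.10 × 0.0107566 = 0.00107566
  π_4·p_4 = 0.41 × 0.000868155 = 0.000355944
Normaliser: 0.00311864 + 0.00405044 + 0.00107566 + 0.000355944 = 0.00860068
So the posterior for Group 3 is 0.00107566 / 0.00860068 ≈ 0.125.

0.125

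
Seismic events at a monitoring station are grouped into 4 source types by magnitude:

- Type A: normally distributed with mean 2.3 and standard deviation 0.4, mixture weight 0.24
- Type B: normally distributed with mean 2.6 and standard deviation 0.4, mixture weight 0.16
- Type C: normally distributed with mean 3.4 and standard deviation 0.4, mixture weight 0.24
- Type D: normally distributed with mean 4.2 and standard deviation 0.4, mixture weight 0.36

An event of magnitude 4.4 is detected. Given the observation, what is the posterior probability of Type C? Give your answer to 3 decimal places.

Apply Bayes' rule: the posterior for each component is proportional to its prior times its likelihood at x.
Component likelihoods at x = 4.4:
  f_A = (1/(0.4·√(2π)))·exp(−(4.4−2.3)²/(2·0.4²)) = 0.997356·exp(-13.78125) = 1.03212e-06
  f_B = (1/(0.4·√(2π)))·exp(−(4.4−2.6)²/(2·0.4²)) = 0.997356·exp(-10.12500) = 3.99594e-05
  f_C = (1/(0.4·√(2π)))·exp(−(4.4−3.4)²/(2·0.4²)) = 0.997356·exp(-3.12500) = 0.0438208
  f_D = (1/(0.4·√(2π)))·exp(−(4.4−4.2)²/(2·0.4²)) = 0.997356·exp(-0.12500) = 0.880163
Unnormalised posteriors:
  w_A·f_A = 0.24 × 1.03212e-06 = 2.47708e-07
  w_B·f_B = 0.16 × 3.99594e-05 = 6.3935e-06
  w_C·f_C = 0.24 × 0.0438208 = 0.010517
  w_D·f_D = 0.36 × 0.880163 = 0.316859
Normaliser: 2.47708e-07 + 6.3935e-06 + 0.010517 + 0.316859 = 0.327382
So the posterior for Type C is 0.010517 / 0.327382 ≈ 0.032.

0.032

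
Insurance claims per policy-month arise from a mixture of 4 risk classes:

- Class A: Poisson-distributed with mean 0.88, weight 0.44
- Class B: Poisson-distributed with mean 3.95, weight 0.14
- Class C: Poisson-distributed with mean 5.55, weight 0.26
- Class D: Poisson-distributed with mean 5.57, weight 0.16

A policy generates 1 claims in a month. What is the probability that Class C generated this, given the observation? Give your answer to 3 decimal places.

0.031

By Bayes' theorem, P(k | x) = P(Z=k) f_k(x) / Σ_j P(Z=j) f_j(x).
Poisson probabilities:
  f_A = e^(−0.88)·0.88^1/1! = 0.365009
  f_B = e^(−3.95)·3.95^1/1! = 0.0760561
  f_C = e^(−5.55)·5.55^1/1! = 0.0215754
  f_D = e^(−5.57)·5.57^1/1! = 0.0212244
Prior × likelihood for each component:
  P(Z=A)·f_A = 0.44 × 0.365009 = 0.160604
  P(Z=B)·f_B = 0.14 × 0.0760561 = 0.0106479
  P(Z=C)·f_C = 0.26 × 0.0215754 = 0.0056096
  P(Z=D)·f_D = 0.16 × 0.0212244 = 0.0033959
Denominator: 0.160604 + 0.0106479 + 0.0056096 + 0.0033959 = 0.180257
P(Class C | the observation) ≈ 0.031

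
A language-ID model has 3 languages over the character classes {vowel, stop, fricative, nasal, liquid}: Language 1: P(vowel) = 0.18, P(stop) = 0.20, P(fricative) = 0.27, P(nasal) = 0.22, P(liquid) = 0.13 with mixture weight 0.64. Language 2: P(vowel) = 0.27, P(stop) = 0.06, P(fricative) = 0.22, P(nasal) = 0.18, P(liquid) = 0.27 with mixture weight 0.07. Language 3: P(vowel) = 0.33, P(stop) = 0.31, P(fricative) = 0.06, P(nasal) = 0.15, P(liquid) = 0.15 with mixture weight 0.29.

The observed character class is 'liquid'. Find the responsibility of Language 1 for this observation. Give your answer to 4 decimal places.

By Bayes' theorem, P(k | x) = P(Z=k) f_k(x) / Σ_j P(Z=j) f_j(x).
Evaluate each component's likelihood at the observed value:
  L_1 = P(liquid | comp) = 0.13
  L_2 = P(liquid | comp) = 0.27
  L_3 = P(liquid | comp) = 0.15
Unnormalised posteriors:
  P(Z=1)·L_1 = 0.64 × 0.13 = 0.0832
  P(Z=2)·L_2 = 0.07 × 0.27 = 0.0189
  P(Z=3)·L_3 = 0.29 × 0.15 = 0.0435
Sum: 0.0832 + 0.0189 + 0.0435 = 0.1456
P(Language 1 | the observation) ≈ 0.5714

0.5714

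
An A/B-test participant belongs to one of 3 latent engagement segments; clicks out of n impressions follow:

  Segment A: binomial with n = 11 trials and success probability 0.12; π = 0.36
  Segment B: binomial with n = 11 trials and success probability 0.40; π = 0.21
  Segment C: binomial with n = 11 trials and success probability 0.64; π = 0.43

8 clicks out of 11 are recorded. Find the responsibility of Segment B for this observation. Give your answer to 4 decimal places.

0.0500

Apply Bayes' rule: the posterior for each component is proportional to its prior times its likelihood at x.
Evaluate each component's likelihood at the observed value:
  f_A = C(11,8)·0.12^8·0.88^3 = 165·4.29982e-08·0.681472 = 4.83484e-06
  f_B = C(11,8)·0.40^8·0.60^3 = 165·0.00065536·0.216 = 0.023357
  f_C = C(11,8)·0.64^8·0.36^3 = 165·0.0281475·0.046656 = 0.216686
Unnormalised posteriors:
  w_A·f_A = 0.36 × 4.83484e-06 = 1.74054e-06
  w_B·f_B = 0.21 × 0.023357 = 0.00490498
  w_C·f_C = 0.43 × 0.216686 = 0.0931751
Evidence: 1.74054e-06 + 0.00490498 + 0.0931751 = 0.0980818
P(Segment B | the observation) = 0.00490498 / 0.0980818 ≈ 0.0500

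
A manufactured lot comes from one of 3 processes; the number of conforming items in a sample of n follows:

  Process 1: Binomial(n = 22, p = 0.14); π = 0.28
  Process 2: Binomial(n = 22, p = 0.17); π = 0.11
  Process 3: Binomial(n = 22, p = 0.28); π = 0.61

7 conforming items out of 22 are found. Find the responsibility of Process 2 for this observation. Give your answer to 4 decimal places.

0.0421

Apply Bayes' rule: the posterior for each component is proportional to its prior times its likelihood at x.
Component likelihoods at x = 7 conforming items out of 22:
  L_1 = C(22,7)·0.14^7·0.86^15 = 170544·1.05414e-06·0.104106 = 0.0187158
  L_2 = C(22,7)·0.17^7·0.83^15 = 170544·4.10339e-06·0.0611183 = 0.0427711
  L_3 = C(22,7)·0.28^7·0.72^15 = 170544·0.000134929·0.00724415 = 0.166698
Unnormalised posteriors:
  P(Z=1)·L_1 = 0.28 × 0.0187158 = 0.00524044
  P(Z=2)·L_2 = 0.11 × 0.0427711 = 0.00470482
  P(Z=3)·L_3 = 0.61 × 0.166698 = 0.101686
Sum: 0.00524044 + 0.00470482 + 0.101686 = 0.111631
P(Process 2 | the observation) ≈ 0.0421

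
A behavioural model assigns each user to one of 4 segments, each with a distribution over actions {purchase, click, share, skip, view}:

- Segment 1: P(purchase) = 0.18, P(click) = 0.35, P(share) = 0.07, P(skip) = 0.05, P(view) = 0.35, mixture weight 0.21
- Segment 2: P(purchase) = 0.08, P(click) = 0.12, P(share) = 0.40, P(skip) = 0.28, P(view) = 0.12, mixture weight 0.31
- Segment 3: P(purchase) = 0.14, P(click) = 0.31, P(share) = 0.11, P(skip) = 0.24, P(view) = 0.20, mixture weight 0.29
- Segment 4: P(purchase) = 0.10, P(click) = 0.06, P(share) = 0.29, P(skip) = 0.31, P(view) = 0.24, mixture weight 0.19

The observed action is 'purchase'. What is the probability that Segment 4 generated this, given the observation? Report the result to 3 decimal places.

0.155

By Bayes' theorem, P(k | x) = P(Z=k) f_k(x) / Σ_j P(Z=j) f_j(x).
Evaluate each component's likelihood at the observed value:
  p_1 = P(purchase | comp) = 0.18
  p_2 = P(purchase | comp) = 0.08
  p_3 = P(purchase | comp) = 0.14
  p_4 = P(purchase | comp) = 0.10
Multiply by the mixture weights:
  P(Z=1)·p_1 = 0.21 × 0.18 = 0.0378
  P(Z=2)·p_2 = 0.31 × 0.08 = 0.0248
  P(Z=3)·p_3 = 0.29 × 0.14 = 0.0406
  P(Z=4)·p_4 = 0.19 × 0.1 = 0.019
Evidence: 0.0378 + 0.0248 + 0.0406 + 0.019 = 0.1222
Responsibility of Segment 4: 0.019 / 0.1222 ≈ 0.155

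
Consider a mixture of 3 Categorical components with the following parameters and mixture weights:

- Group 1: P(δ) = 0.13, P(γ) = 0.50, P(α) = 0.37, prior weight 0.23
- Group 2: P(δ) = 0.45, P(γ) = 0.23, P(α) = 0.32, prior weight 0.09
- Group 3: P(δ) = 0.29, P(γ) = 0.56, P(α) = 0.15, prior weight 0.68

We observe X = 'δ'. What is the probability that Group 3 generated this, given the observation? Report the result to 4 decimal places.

By Bayes' theorem, P(k | x) = π_k f_k(x) / Σ_j π_j f_j(x).
Categorical probabilities:
  p_1 = 0.13
  p_2 = 0.45
  p_3 = 0.29
Multiply by the mixture weights:
  π_1·p_1 = 0.23 × 0.13 = 0.0299
  π_2·p_2 = 0.09 × 0.45 = 0.0405
  π_3·p_3 = 0.68 × 0.29 = 0.1972
Evidence: 0.0299 + 0.0405 + 0.1972 = 0.2676
P(Group 3 | 'δ') = 0.1972 / 0.2676 ≈ 0.7369

0.7369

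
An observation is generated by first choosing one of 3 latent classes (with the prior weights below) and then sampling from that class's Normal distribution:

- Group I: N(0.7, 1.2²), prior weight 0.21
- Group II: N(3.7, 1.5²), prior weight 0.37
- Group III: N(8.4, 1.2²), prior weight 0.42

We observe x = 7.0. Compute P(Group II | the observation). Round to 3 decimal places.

0.110

The responsibility of component k is P(Z=k) f_k(x) divided by Σ_j P(Z=j) f_j(x).
Evaluate each component's likelihood at the observed value:
  L_I = 3.44039e-07
  L_II = 0.0236497
  L_III = 0.168332
Unnormalised posteriors:
  P(Z=I)·L_I = 0.21 × 3.44039e-07 = 7.22482e-08
  P(Z=II)·L_II = 0.37 × 0.0236497 = 0.0087504
  P(Z=III)·L_III = 0.42 × 0.168332 = 0.0706995
Marginal: 7.22482e-08 + 0.0087504 + 0.0706995 = 0.07945
P(Group II | 7.0) = 0.0087504 / 0.07945 ≈ 0.110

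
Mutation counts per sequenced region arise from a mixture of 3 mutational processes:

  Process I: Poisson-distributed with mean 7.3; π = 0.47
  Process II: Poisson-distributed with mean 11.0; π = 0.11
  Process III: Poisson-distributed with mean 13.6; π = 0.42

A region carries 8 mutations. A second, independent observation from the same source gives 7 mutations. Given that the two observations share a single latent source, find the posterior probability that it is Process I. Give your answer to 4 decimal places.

0.9082

The responsibility of component k is P(Z=k) f_k(x) divided by Σ_j P(Z=j) f_j(x).
Since both observations come from the same component, the likelihood for component k is f_k(x₁)·f_k(x₂).
  f_I = [e^(−7.3)·7.3^8/8! = 0.135118] × [0.148074] = 0.0200075
  f_II = [e^(−11.0)·11.0^8/8! = 0.0887936] × [0.0645772] = 0.00573404
  f_III = [e^(−13.6)·13.6^8/8! = 0.0360069] × [0.0211805] = 0.000762645
Unnormalised posteriors:
  P(Z=I)·f_I = 0.47 × 0.0200075 = 0.00940352
  P(Z=II)·f_II = 0.11 × 0.00573404 = 0.000630744
  P(Z=III)·f_III = 0.42 × 0.000762645 = 0.000320311
Denominator: 0.00940352 + 0.000630744 + 0.000320311 = 0.0103546
Responsibility of Process I: 0.00940352 / 0.0103546 ≈ 0.9082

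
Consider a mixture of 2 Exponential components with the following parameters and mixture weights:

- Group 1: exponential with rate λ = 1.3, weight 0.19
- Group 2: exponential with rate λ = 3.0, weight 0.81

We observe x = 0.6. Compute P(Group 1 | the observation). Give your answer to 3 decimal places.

By Bayes' theorem, P(k | x) = P(Z=k) f_k(x) / Σ_j P(Z=j) f_j(x).
Evaluate each component's likelihood at the observed value:
  p_1 = 1.3·e^(−1.3·0.6) = 1.3·e^(−0.7800) = 0.595928
  p_2 = 3.0·e^(−3.0·0.6) = 3.0·e^(−1.8000) = 0.495897
Multiply by the mixture weights:
  P(Z=1)·p_1 = 0.19 × 0.595928 = 0.113226
  P(Z=2)·p_2 = 0.81 × 0.495897 = 0.401676
Denominator: 0.113226 + 0.401676 = 0.514903
So the posterior for Group 1 is 0.113226 / 0.514903 ≈ 0.220.

0.220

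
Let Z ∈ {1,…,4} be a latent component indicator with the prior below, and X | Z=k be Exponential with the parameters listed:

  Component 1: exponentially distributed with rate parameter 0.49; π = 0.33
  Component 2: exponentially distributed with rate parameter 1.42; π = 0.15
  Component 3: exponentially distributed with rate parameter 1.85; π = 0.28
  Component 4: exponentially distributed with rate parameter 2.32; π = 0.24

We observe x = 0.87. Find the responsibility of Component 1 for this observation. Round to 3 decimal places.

Apply Bayes' rule: the posterior for each component is proportional to its prior times its likelihood at x.
Evaluate each component's likelihood at the observed value:
  L_1 = 0.49·e^(−0.49·0.87) = 0.49·e^(−0.4263) = 0.319931
  L_2 = 1.42·e^(−1.42·0.87) = 1.42·e^(−1.2354) = 0.41282
  L_3 = 1.85·e^(−1.85·0.87) = 1.85·e^(−1.6095) = 0.369977
  L_4 = 2.32·e^(−2.32·0.87) = 2.32·e^(−2.0184) = 0.308253
Weight by the priors:
  π_1·L_1 = 0.33 × 0.319931 = 0.105577
  π_2·L_2 = 0.15 × 0.41282 = 0.061923
  π_3·L_3 = 0.28 × 0.369977 = 0.103594
  π_4·L_4 = 0.24 × 0.308253 = 0.0739808
Sum: 0.105577 + 0.061923 + 0.103594 + 0.0739808 = 0.345075
P(Component 1 | 0.87) ≈ 0.306

0.306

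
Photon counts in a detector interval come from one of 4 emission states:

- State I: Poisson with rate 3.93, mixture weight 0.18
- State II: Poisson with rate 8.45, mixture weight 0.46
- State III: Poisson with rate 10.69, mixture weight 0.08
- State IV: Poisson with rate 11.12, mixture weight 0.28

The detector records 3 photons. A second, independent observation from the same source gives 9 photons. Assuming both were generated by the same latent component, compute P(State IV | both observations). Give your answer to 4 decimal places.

The responsibility of component k is π_k f_k(x) divided by Σ_j π_j f_j(x).
Since both observations come from the same component, the likelihood for component k is f_k(x₁)·f_k(x₂).
  p_I = [e^(−3.93)·3.93^3/3! = 0.198723] × [0.0121058] = 0.0024057
  p_II = [e^(−8.45)·8.45^3/3! = 0.0215095] × [0.129467] = 0.00278477
  p_III = [e^(−10.69)·10.69^3/3! = 0.00463632] × [0.114401] = 0.000530398
  p_IV = [e^(−11.12)·11.12^3/3! = 0.00339476] × [0.106127] = 0.000360275
Unnormalised posteriors:
  π_I·p_I = 0.18 × 0.0024057 = 0.000433026
  π_II·p_II = 0.46 × 0.00278477 = 0.00128099
  π_III·p_III = 0.08 × 0.000530398 = 4.24319e-05
  π_IV·p_IV = 0.28 × 0.000360275 = 0.000100877
Marginal: 0.000433026 + 0.00128099 + 4.24319e-05 + 0.000100877 = 0.00185733
P(State IV | x₁,x₂) ≈ 0.0543

0.0543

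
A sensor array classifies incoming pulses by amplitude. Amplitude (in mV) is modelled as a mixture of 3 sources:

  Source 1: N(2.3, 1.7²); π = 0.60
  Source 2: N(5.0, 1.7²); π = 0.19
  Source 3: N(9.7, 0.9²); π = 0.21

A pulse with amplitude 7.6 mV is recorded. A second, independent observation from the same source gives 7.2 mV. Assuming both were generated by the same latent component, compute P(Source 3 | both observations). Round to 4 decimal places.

The responsibility of component k is P(Z=k) f_k(x) divided by Σ_j P(Z=j) f_j(x).
Since both observations come from the same component, the likelihood for component k is f_k(x₁)·f_k(x₂).
  L_1 = [0.00181907] × [0.00368477] = 6.70287e-06
  L_2 = [0.0728672] × [0.101577] = 0.00740164
  L_3 = [0.0291354] × [0.00935726] = 0.000272628
Weight by the priors:
  P(Z=1)·L_1 = 0.60 × 6.70287e-06 = 4.02172e-06
  P(Z=2)·L_2 = 0.19 × 0.00740164 = 0.00140631
  P(Z=3)·L_3 = 0.21 × 0.000272628 = 5.72518e-05
Normaliser: 4.02172e-06 + 0.00140631 + 5.72518e-05 = 0.00146758
So the posterior for Source 3 is 5.72518e-05 / 0.00146758 ≈ 0.0390.

0.0390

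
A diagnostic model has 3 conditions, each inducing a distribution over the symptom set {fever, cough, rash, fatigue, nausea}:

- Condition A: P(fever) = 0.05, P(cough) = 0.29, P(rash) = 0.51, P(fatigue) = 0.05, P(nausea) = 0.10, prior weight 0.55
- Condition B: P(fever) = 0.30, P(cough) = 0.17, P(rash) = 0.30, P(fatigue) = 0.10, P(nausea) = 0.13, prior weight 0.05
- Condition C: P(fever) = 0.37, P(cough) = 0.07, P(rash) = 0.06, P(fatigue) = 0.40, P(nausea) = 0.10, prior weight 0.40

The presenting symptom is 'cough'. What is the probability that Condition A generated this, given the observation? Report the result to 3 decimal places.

0.814

Posterior ∝ prior × likelihood, so P(k | x) ∝ P(Z=k) f_k(x); normalise over all components.
Categorical probabilities:
  p_A = 0.29
  p_B = 0.17
  p_C = 0.07
Multiply by the mixture weights:
  P(Z=A)·p_A = 0.55 × 0.29 = 0.1595
  P(Z=B)·p_B = 0.05 × 0.17 = 0.0085
  P(Z=C)·p_C = 0.40 × 0.07 = 0.028
Evidence: 0.1595 + 0.0085 + 0.028 = 0.196
So the posterior for Condition A is 0.1595 / 0.196 ≈ 0.814.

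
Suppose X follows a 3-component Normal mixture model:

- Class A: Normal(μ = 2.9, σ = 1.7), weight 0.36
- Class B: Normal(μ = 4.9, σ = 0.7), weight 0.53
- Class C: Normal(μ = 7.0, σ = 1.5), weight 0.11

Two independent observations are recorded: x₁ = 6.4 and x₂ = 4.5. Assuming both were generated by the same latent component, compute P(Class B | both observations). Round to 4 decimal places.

0.8160

By Bayes' theorem, P(k | x) = P(Z=k) f_k(x) / Σ_j P(Z=j) f_j(x).
Since both observations come from the same component, the likelihood for component k is f_k(x₁)·f_k(x₂).
  f_A = [(1/(1.7·√(2π)))·exp(−(6.4−2.9)²/(2·1.7²)) = 0.234672·exp(-2.11938) = 0.0281856] × [0.150699] = 0.00424753
  f_B = [(1/(0.7·√(2π)))·exp(−(6.4−4.9)²/(2·0.7²)) = 0.569918·exp(-2.29592) = 0.057373] × [0.484068] = 0.0277724
  f_C = [(1/(1.5·√(2π)))·exp(−(6.4−7.0)²/(2·1.5²)) = 0.265962·exp(-0.08000) = 0.245513] × [0.0663181] = 0.016282
Multiply by the mixture weights:
  P(Z=A)·f_A = 0.36 × 0.00424753 = 0.00152911
  P(Z=B)·f_B = 0.53 × 0.0277724 = 0.0147194
  P(Z=C)·f_C = 0.11 × 0.016282 = 0.00179102
Denominator: 0.00152911 + 0.0147194 + 0.00179102 = 0.0180395
P(Class B | x₁,x₂) = 0.0147194 / 0.0180395 ≈ 0.8160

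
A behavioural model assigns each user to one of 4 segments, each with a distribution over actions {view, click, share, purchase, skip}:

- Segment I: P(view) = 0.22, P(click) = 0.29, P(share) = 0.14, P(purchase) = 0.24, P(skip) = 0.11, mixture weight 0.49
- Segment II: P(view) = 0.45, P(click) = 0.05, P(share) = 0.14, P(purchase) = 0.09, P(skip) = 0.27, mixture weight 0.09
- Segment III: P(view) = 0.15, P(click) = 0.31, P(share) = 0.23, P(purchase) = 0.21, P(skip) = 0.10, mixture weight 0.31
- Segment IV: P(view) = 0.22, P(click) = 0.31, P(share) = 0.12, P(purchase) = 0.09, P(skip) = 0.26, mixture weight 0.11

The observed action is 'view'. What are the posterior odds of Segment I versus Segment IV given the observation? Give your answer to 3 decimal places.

4.455

Since P(k|x) ∝ π_k f_k(x), the posterior odds are π_i f_i(x) / (π_j f_j(x)).
Component likelihoods at x = 'view':
  p_I = 0.22
  p_II = 0.45
  p_III = 0.15
  p_IV = 0.22
0.1078 / 0.0242 ≈ 4.455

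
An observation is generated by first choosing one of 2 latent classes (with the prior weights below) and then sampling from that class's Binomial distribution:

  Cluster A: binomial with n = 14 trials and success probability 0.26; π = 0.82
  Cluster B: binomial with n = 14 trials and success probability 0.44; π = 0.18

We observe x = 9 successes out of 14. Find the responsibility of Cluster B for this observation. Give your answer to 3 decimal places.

0.861

The responsibility of component k is π_k f_k(x) divided by Σ_j π_j f_j(x).
Component likelihoods at x = 9 successes out of 14:
  p_A = 0.00241203
  p_B = 0.068152
Multiply by the mixture weights:
  π_A·p_A = 0.82 × 0.00241203 = 0.00197787
  π_B·p_B = 0.18 × 0.068152 = 0.0122674
Denominator: 0.00197787 + 0.0122674 = 0.0142452
So the posterior for Cluster B is 0.0122674 / 0.0142452 ≈ 0.861.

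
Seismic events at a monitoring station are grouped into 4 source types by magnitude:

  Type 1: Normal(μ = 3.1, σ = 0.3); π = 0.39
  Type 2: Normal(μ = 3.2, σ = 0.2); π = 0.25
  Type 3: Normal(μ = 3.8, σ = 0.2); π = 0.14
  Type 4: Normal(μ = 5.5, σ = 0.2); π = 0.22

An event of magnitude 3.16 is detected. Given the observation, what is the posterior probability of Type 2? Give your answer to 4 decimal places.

By Bayes' theorem, P(k | x) = π_k f_k(x) / Σ_j π_j f_j(x).
Evaluate each component's likelihood at the observed value:
  L_1 = (1/(0.3·√(2π)))·exp(−(3.16−3.1)²/(2·0.3²)) = 1.329808·exp(-0.02000) = 1.30348
  L_2 = (1/(0.2·√(2π)))·exp(−(3.16−3.2)²/(2·0.2²)) = 1.994711·exp(-0.02000) = 1.95521
  L_3 = (1/(0.2·√(2π)))·exp(−(3.16−3.8)²/(2·0.2²)) = 1.994711·exp(-5.12000) = 0.0119204
  L_4 = (1/(0.2·√(2π)))·exp(−(3.16−5.5)²/(2·0.2²)) = 1.994711·exp(-68.44500) = 3.75486e-30
Weight by the priors:
  π_1·L_1 = 0.39 × 1.30348 = 0.508356
  π_2·L_2 = 0.25 × 1.95521 = 0.488803
  π_3·L_3 = 0.14 × 0.0119204 = 0.00166886
  π_4·L_4 = 0.22 × 3.75486e-30 = 8.2607e-31
Denominator: 0.508356 + 0.488803 + 0.00166886 + 8.2607e-31 = 0.998828
P(Type 2 | the observation) = 0.488803 / 0.998828 ≈ 0.4894

0.4894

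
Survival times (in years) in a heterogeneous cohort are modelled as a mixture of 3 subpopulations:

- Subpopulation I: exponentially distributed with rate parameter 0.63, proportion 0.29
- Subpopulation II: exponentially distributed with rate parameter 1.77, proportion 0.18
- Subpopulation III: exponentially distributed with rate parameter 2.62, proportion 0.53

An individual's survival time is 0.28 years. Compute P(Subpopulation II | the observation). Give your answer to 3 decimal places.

0.191

Apply Bayes' rule: the posterior for each component is proportional to its prior times its likelihood at x.
Component likelihoods at x = 0.28 years:
  f_I = 0.528118
  f_II = 1.07829
  f_III = 1.25806
Multiply by the mixture weights:
  π_I·f_I = 0.29 × 0.528118 = 0.153154
  π_II·f_II = 0.18 × 1.07829 = 0.194093
  π_III·f_III = 0.53 × 1.25806 = 0.666774
Evidence: 0.153154 + 0.194093 + 0.666774 = 1.01402
Responsibility of Subpopulation II: 0.194093 / 1.01402 ≈ 0.191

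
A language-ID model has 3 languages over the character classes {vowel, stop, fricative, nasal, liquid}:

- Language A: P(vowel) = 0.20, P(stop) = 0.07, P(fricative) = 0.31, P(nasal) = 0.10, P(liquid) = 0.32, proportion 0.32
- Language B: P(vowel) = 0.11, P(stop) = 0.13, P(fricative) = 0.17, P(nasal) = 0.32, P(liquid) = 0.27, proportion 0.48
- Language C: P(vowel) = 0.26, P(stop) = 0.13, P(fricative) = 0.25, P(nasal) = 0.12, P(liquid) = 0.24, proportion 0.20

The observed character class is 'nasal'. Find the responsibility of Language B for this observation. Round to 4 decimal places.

By Bayes' theorem, P(k | x) = π_k f_k(x) / Σ_j π_j f_j(x).
Categorical probabilities:
  f_A = 0.1
  f_B = 0.32
  f_C = 0.12
Unnormalised posteriors:
  π_A·f_A = 0.32 × 0.1 = 0.032
  π_B·f_B = 0.48 × 0.32 = 0.1536
  π_C·f_C = 0.20 × 0.12 = 0.024
Sum: 0.032 + 0.1536 + 0.024 = 0.2096
So the posterior for Language B is 0.1536 / 0.2096 ≈ 0.7328.

0.7328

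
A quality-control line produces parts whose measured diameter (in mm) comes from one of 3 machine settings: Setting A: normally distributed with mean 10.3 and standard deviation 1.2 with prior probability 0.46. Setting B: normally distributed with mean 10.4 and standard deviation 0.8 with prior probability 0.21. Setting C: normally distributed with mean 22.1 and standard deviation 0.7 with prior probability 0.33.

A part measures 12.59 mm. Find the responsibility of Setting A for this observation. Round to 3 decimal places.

0.909

The responsibility of component k is w_k f_k(x) divided by Σ_j w_j f_j(x).
Component likelihoods at x = 12.59 mm:
  p_A = 0.053819
  p_B = 0.0117636
  p_C = 4.74888e-41
Weight by the priors:
  w_A·p_A = 0.46 × 0.053819 = 0.0247568
  w_B·p_B = 0.21 × 0.0117636 = 0.00247035
  w_C·p_C = 0.33 × 4.74888e-41 = 1.56713e-41
Denominator: 0.0247568 + 0.00247035 + 1.56713e-41 = 0.0272271
So the posterior for Setting A is 0.0247568 / 0.0272271 ≈ 0.909.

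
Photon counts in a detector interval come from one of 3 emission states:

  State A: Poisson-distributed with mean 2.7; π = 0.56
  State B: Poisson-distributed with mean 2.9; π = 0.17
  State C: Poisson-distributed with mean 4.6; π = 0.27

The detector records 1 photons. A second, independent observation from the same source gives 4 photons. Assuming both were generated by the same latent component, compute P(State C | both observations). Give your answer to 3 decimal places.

Posterior ∝ prior × likelihood, so P(k | x) ∝ π_k f_k(x); normalise over all components.
Since both observations come from the same component, the likelihood for component k is f_k(x₁)·f_k(x₂).
  p_A = [0.181455] × [0.148816] = 0.0270033
  p_B = [0.159567] × [0.162154] = 0.0258744
  p_C = [0.0462384] × [0.187528] = 0.00867099
Unnormalised posteriors:
  π_A·p_A = 0.56 × 0.0270033 = 0.0151219
  π_B·p_B = 0.17 × 0.0258744 = 0.00439865
  π_C·p_C = 0.27 × 0.00867099 = 0.00234117
Sum: 0.0151219 + 0.00439865 + 0.00234117 = 0.0218617
P(State C | x₁,x₂) ≈ 0.107

0.107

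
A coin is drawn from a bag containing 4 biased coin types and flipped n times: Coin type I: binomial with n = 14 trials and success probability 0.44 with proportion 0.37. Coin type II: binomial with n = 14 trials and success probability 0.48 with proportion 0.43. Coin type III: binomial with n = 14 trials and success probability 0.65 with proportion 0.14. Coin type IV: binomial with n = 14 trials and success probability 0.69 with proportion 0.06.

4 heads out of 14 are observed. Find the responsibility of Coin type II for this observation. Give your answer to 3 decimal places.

0.435

The responsibility of component k is π_k f_k(x) divided by Σ_j π_j f_j(x).
Evaluate each component's likelihood at the observed value:
  p_I = 0.113795
  p_II = 0.0768126
  p_III = 0.0049291
  p_IV = 0.00185972
Prior × likelihood for each component:
  π_I·p_I = 0.37 × 0.113795 = 0.0421043
  π_II·p_II = 0.43 × 0.0768126 = 0.0330294
  π_III·p_III = 0.14 × 0.0049291 = 0.000690075
  π_IV·p_IV = 0.06 × 0.00185972 = 0.000111583
Denominator: 0.0421043 + 0.0330294 + 0.000690075 + 0.000111583 = 0.0759354
Responsibility of Coin type II: 0.0330294 / 0.0759354 ≈ 0.435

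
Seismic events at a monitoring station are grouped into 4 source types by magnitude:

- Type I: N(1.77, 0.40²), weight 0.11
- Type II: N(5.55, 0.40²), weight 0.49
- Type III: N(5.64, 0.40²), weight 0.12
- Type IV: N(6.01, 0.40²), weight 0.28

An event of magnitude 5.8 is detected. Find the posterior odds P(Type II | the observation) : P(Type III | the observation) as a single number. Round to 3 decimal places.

Posterior odds = (w_i f_i(x)) / (w_j f_j(x)); the normalising sum cancels.
Normal densities:
  L_I = (1/(0.40·√(2π)))·exp(−(5.8−1.77)²/(2·0.40²)) = 0.997356·exp(-50.75281) = 9.06116e-23
  L_II = (1/(0.40·√(2π)))·exp(−(5.8−5.55)²/(2·0.40²)) = 0.997356·exp(-0.19531) = 0.820402
  L_III = (1/(0.40·√(2π)))·exp(−(5.8−5.64)²/(2·0.40²)) = 0.997356·exp(-0.08000) = 0.920675
  L_IV = (1/(0.40·√(2π)))·exp(−(5.8−6.01)²/(2·0.40²)) = 0.997356·exp(-0.13781) = 0.868958
0.401997 / 0.110481 ≈ 3.639

3.639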